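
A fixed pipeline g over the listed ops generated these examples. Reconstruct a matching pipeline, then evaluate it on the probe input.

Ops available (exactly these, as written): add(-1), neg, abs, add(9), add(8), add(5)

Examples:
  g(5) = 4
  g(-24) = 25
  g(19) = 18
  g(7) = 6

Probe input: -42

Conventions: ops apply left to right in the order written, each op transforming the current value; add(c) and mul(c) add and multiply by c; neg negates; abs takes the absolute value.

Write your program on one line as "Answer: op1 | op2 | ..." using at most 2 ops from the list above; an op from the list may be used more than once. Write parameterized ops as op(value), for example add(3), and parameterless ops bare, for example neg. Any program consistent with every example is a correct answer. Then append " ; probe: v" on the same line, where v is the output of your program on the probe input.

add(-1) | abs ; probe: 43

Check, running the answer program on each example:
  5 -> 4 -> 4
  -24 -> -25 -> 25
  19 -> 18 -> 18
  7 -> 6 -> 6
  probe: -42 -> -43 -> 43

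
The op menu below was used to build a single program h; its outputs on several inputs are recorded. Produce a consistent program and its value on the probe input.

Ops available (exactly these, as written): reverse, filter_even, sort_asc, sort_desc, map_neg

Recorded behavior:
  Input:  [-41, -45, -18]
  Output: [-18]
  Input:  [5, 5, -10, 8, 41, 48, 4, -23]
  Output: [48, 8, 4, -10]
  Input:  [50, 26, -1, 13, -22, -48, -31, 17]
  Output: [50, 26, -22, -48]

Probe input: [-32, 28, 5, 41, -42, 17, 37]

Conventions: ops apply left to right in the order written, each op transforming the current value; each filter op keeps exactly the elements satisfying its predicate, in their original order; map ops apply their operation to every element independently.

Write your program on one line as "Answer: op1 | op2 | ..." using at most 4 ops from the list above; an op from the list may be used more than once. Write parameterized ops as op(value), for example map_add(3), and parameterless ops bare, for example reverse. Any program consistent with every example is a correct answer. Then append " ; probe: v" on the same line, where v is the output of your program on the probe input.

sort_asc | filter_even | sort_desc ; probe: [28, -32, -42]

Check, running the answer program on each example:
  [-41, -45, -18] -> [-45, -41, -18] -> [-18] -> [-18]
  [5, 5, -10, 8, 41, 48, 4, -23] -> [-23, -10, 4, 5, 5, 8, 41, 48] -> [-10, 4, 8, 48] -> [48, 8, 4, -10]
  [50, 26, -1, 13, -22, -48, -31, 17] -> [-48, -31, -22, -1, 13, 17, 26, 50] -> [-48, -22, 26, 50] -> [50, 26, -22, -48]
  probe: [-32, 28, 5, 41, -42, 17, 37] -> [-42, -32, 5, 17, 28, 37, 41] -> [-42, -32, 28] -> [28, -32, -42]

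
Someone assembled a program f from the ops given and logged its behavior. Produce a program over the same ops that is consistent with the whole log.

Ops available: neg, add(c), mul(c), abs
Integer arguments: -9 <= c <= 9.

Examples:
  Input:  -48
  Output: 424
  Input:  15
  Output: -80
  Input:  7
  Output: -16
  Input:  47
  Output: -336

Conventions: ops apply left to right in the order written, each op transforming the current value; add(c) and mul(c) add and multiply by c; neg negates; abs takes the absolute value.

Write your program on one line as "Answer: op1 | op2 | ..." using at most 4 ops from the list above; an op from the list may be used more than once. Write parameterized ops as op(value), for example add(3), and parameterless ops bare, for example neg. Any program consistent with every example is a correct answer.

neg | add(5) | mul(8)

Check, running the answer program on each example:
  -48 -> 48 -> 53 -> 424
  15 -> -15 -> -10 -> -80
  7 -> -7 -> -2 -> -16
  47 -> -47 -> -42 -> -336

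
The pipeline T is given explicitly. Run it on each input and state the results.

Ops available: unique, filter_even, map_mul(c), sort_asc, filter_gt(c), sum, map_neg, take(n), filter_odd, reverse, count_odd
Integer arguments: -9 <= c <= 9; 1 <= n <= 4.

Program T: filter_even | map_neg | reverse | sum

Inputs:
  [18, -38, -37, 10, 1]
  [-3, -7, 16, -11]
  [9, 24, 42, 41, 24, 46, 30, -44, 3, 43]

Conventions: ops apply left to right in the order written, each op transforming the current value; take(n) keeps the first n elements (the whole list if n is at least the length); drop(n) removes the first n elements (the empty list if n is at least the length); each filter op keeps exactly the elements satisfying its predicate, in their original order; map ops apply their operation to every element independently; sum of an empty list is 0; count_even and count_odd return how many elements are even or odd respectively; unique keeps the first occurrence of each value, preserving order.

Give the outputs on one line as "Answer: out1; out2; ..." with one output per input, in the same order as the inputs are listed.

10; -16; -122

Execution, op by op:
  [18, -38, -37, 10, 1] -> [18, -38, 10] -> [-18, 38, -10] -> [-10, 38, -18] -> 10
  [-3, -7, 16, -11] -> [16] -> [-16] -> [-16] -> -16
  [9, 24, 42, 41, 24, 46, 30, -44, 3, 43] -> [24, 42, 24, 46, 30, -44] -> [-24, -42, -24, -46, -30, 44] -> [44, -30, -46, -24, -42, -24] -> -122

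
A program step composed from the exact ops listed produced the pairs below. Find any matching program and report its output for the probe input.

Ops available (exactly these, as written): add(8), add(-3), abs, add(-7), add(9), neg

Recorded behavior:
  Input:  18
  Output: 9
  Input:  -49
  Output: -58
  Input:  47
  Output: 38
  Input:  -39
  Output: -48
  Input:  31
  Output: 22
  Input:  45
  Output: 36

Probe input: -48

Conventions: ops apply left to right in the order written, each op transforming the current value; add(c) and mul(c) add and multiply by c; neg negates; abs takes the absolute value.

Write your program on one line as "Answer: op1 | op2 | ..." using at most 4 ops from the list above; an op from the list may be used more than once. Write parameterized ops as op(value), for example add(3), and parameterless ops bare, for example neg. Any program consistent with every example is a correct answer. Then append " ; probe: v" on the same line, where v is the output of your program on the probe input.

neg | add(9) | neg ; probe: -57

Check, running the answer program on each example:
  18 -> -18 -> -9 -> 9
  -49 -> 49 -> 58 -> -58
  47 -> -47 -> -38 -> 38
  -39 -> 39 -> 48 -> -48
  31 -> -31 -> -22 -> 22
  45 -> -45 -> -36 -> 36
  probe: -48 -> 48 -> 57 -> -57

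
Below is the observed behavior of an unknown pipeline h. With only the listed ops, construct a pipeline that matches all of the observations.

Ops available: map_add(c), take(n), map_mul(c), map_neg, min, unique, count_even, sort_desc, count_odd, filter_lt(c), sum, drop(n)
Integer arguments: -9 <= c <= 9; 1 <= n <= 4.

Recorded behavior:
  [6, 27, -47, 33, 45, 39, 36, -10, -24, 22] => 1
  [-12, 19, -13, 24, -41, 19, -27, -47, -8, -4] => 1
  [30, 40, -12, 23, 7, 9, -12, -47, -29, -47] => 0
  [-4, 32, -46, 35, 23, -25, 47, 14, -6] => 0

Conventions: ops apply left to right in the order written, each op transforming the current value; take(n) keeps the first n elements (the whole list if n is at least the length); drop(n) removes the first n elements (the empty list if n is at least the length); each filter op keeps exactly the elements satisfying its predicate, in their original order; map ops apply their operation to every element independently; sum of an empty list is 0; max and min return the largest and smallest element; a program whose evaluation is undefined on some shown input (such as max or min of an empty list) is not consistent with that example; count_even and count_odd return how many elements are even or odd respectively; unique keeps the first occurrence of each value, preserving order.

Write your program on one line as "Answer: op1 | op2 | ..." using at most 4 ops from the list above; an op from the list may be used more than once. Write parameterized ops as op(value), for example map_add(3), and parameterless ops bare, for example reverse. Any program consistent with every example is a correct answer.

map_mul(-9) | take(2) | count_odd

Check, running the answer program on each example:
  [6, 27, -47, 33, 45, 39, 36, -10, -24, 22] -> [-54, -243, 423, -297, -405, -351, -324, 90, 216, -198] -> [-54, -243] -> 1
  [-12, 19, -13, 24, -41, 19, -27, -47, -8, -4] -> [108, -171, 117, -216, 369, -171, 243, 423, 72, 36] -> [108, -171] -> 1
  [30, 40, -12, 23, 7, 9, -12, -47, -29, -47] -> [-270, -360, 108, -207, -63, -81, 108, 423, 261, 423] -> [-270, -360] -> 0
  [-4, 32, -46, 35, 23, -25, 47, 14, -6] -> [36, -288, 414, -315, -207, 225, -423, -126, 54] -> [36, -288] -> 0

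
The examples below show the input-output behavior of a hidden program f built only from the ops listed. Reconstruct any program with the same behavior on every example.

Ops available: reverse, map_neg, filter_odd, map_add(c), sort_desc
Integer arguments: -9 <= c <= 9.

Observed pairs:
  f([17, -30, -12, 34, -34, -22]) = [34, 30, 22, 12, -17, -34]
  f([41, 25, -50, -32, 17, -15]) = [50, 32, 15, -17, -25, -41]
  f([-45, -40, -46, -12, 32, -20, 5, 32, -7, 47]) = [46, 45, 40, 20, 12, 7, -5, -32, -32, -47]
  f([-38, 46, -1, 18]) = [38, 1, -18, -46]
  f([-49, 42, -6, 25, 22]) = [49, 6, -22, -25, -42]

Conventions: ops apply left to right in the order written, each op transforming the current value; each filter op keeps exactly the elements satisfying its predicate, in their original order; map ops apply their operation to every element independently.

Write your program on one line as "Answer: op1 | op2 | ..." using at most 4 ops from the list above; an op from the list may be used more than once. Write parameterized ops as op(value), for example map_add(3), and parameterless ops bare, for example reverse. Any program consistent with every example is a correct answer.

sort_desc | map_neg | sort_desc

Check, running the answer program on each example:
  [17, -30, -12, 34, -34, -22] -> [34, 17, -12, -22, -30, -34] -> [-34, -17, 12, 22, 30, 34] -> [34, 30, 22, 12, -17, -34]
  [41, 25, -50, -32, 17, -15] -> [41, 25, 17, -15, -32, -50] -> [-41, -25, -17, 15, 32, 50] -> [50, 32, 15, -17, -25, -41]
  [-45, -40, -46, -12, 32, -20, 5, 32, -7, 47] -> [47, 32, 32, 5, -7, -12, -20, -40, -45, -46] -> [-47, -32, -32, -5, 7, 12, 20, 40, 45, 46] -> [46, 45, 40, 20, 12, 7, -5, -32, -32, -47]
  [-38, 46, -1, 18] -> [46, 18, -1, -38] -> [-46, -18, 1, 38] -> [38, 1, -18, -46]
  [-49, 42, -6, 25, 22] -> [42, 25, 22, -6, -49] -> [-42, -25, -22, 6, 49] -> [49, 6, -22, -25, -42]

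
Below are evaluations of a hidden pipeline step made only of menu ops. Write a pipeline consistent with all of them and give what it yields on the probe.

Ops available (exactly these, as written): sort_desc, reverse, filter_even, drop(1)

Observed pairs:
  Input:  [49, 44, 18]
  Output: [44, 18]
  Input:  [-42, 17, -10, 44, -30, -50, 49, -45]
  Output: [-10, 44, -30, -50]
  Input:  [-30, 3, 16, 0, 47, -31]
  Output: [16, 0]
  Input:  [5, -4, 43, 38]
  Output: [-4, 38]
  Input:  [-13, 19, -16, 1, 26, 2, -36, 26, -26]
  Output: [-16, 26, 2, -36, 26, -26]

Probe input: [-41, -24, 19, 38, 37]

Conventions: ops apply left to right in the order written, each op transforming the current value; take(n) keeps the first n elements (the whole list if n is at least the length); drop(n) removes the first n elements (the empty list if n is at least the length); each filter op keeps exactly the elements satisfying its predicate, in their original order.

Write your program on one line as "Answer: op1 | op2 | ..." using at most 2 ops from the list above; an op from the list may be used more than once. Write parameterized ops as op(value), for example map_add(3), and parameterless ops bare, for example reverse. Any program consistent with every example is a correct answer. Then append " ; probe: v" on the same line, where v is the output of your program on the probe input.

drop(1) | filter_even ; probe: [-24, 38]

Check, running the answer program on each example:
  [49, 44, 18] -> [44, 18] -> [44, 18]
  [-42, 17, -10, 44, -30, -50, 49, -45] -> [17, -10, 44, -30, -50, 49, -45] -> [-10, 44, -30, -50]
  [-30, 3, 16, 0, 47, -31] -> [3, 16, 0, 47, -31] -> [16, 0]
  [5, -4, 43, 38] -> [-4, 43, 38] -> [-4, 38]
  [-13, 19, -16, 1, 26, 2, -36, 26, -26] -> [19, -16, 1, 26, 2, -36, 26, -26] -> [-16, 26, 2, -36, 26, -26]
  probe: [-41, -24, 19, 38, 37] -> [-24, 19, 38, 37] -> [-24, 38]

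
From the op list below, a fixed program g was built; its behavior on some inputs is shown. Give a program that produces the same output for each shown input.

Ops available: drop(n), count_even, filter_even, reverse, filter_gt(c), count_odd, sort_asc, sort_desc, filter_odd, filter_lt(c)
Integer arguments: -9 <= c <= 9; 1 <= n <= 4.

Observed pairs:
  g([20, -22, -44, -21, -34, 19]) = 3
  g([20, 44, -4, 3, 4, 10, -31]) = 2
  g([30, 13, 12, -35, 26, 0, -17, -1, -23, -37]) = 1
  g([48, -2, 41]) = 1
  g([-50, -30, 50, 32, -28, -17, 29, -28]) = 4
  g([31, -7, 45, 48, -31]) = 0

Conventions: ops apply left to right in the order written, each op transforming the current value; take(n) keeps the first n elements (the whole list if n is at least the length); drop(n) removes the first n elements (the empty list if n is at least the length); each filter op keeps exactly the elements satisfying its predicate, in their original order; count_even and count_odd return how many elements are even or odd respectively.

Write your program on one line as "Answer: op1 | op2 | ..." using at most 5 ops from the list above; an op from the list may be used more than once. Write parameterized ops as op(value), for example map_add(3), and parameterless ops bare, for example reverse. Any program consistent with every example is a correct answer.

sort_asc | sort_desc | filter_even | filter_lt(9) | count_even

Check, running the answer program on each example:
  [20, -22, -44, -21, -34, 19] -> [-44, -34, -22, -21, 19, 20] -> [20, 19, -21, -22, -34, -44] -> [20, -22, -34, -44] -> [-22, -34, -44] -> 3
  [20, 44, -4, 3, 4, 10, -31] -> [-31, -4, 3, 4, 10, 20, 44] -> [44, 20, 10, 4, 3, -4, -31] -> [44, 20, 10, 4, -4] -> [4, -4] -> 2
  [30, 13, 12, -35, 26, 0, -17, -1, -23, -37] -> [-37, -35, -23, -17, -1, 0, 12, 13, 26, 30] -> [30, 26, 13, 12, 0, -1, -17, -23, -35, -37] -> [30, 26, 12, 0] -> [0] -> 1
  [48, -2, 41] -> [-2, 41, 48] -> [48, 41, -2] -> [48, -2] -> [-2] -> 1
  [-50, -30, 50, 32, -28, -17, 29, -28] -> [-50, -30, -28, -28, -17, 29, 32, 50] -> [50, 32, 29, -17, -28, -28, -30, -50] -> [50, 32, -28, -28, -30, -50] -> [-28, -28, -30, -50] -> 4
  [31, -7, 45, 48, -31] -> [-31, -7, 31, 45, 48] -> [48, 45, 31, -7, -31] -> [48] -> [] -> 0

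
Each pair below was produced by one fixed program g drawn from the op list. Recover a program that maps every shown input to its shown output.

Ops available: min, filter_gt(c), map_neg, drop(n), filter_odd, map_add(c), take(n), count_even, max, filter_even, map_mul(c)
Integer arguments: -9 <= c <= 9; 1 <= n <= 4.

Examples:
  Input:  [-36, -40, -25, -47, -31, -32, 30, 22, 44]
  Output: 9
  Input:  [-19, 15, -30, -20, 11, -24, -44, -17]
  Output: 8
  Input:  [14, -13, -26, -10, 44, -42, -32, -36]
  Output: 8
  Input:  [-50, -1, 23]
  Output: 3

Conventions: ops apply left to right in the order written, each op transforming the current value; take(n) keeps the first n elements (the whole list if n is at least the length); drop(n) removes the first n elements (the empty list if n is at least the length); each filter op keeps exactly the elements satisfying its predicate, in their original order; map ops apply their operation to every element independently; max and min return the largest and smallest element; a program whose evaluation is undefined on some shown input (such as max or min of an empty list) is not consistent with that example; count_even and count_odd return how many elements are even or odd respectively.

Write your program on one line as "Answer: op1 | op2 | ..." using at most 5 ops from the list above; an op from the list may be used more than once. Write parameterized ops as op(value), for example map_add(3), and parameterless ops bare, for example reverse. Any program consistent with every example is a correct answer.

map_mul(-2) | map_mul(3) | map_neg | count_even

Check, running the answer program on each example:
  [-36, -40, -25, -47, -31, -32, 30, 22, 44] -> [72, 80, 50, 94, 62, 64, -60, -44, -88] -> [216, 240, 150, 282, 186, 192, -180, -132, -264] -> [-216, -240, -150, -282, -186, -192, 180, 132, 264] -> 9
  [-19, 15, -30, -20, 11, -24, -44, -17] -> [38, -30, 60, 40, -22, 48, 88, 34] -> [114, -90, 180, 120, -66, 144, 264, 102] -> [-114, 90, -180, -120, 66, -144, -264, -102] -> 8
  [14, -13, -26, -10, 44, -42, -32, -36] -> [-28, 26, 52, 20, -88, 84, 64, 72] -> [-84, 78, 156, 60, -264, 252, 192, 216] -> [84, -78, -156, -60, 264, -252, -192, -216] -> 8
  [-50, -1, 23] -> [100, 2, -46] -> [300, 6, -138] -> [-300, -6, 138] -> 3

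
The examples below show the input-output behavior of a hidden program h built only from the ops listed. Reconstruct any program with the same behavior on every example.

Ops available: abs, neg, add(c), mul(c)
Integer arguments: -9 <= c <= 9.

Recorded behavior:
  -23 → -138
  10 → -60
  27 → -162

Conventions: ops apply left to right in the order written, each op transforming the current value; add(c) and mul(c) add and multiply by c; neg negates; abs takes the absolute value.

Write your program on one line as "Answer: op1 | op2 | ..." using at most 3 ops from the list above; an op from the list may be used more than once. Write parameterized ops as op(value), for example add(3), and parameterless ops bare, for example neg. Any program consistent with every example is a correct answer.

abs | mul(6) | neg

Check, running the answer program on each example:
  -23 -> 23 -> 138 -> -138
  10 -> 10 -> 60 -> -60
  27 -> 27 -> 162 -> -162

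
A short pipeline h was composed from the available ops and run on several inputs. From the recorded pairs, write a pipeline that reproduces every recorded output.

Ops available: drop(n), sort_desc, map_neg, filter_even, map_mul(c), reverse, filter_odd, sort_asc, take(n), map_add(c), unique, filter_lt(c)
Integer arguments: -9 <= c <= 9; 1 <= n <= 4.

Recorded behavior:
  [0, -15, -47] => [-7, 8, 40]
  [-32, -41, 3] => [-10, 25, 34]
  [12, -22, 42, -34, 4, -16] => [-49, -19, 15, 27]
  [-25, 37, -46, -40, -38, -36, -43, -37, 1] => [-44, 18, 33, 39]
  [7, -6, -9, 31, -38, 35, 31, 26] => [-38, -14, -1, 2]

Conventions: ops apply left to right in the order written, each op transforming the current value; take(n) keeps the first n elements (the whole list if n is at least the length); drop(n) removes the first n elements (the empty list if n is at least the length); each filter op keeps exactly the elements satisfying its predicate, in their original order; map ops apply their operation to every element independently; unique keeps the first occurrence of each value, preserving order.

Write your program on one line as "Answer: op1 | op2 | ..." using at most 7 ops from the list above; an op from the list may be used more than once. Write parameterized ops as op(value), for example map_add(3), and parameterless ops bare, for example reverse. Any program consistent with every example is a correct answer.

map_add(5) | map_add(2) | take(4) | sort_asc | sort_desc | map_neg

Check, running the answer program on each example:
  [0, -15, -47] -> [5, -10, -42] -> [7, -8, -40] -> [7, -8, -40] -> [-40, -8, 7] -> [7, -8, -40] -> [-7, 8, 40]
  [-32, -41, 3] -> [-27, -36, 8] -> [-25, -34, 10] -> [-25, -34, 10] -> [-34, -25, 10] -> [10, -25, -34] -> [-10, 25, 34]
  [12, -22, 42, -34, 4, -16] -> [17, -17, 47, -29, 9, -11] -> [19, -15, 49, -27, 11, -9] -> [19, -15, 49, -27] -> [-27, -15, 19, 49] -> [49, 19, -15, -27] -> [-49, -19, 15, 27]
  [-25, 37, -46, -40, -38, -36, -43, -37, 1] -> [-20, 42, -41, -35, -33, -31, -38, -32, 6] -> [-18, 44, -39, -33, -31, -29, -36, -30, 8] -> [-18, 44, -39, -33] -> [-39, -33, -18, 44] -> [44, -18, -33, -39] -> [-44, 18, 33, 39]
  [7, -6, -9, 31, -38, 35, 31, 26] -> [12, -1, -4, 36, -33, 40, 36, 31] -> [14, 1, -2, 38, -31, 42, 38, 33] -> [14, 1, -2, 38] -> [-2, 1, 14, 38] -> [38, 14, 1, -2] -> [-38, -14, -1, 2]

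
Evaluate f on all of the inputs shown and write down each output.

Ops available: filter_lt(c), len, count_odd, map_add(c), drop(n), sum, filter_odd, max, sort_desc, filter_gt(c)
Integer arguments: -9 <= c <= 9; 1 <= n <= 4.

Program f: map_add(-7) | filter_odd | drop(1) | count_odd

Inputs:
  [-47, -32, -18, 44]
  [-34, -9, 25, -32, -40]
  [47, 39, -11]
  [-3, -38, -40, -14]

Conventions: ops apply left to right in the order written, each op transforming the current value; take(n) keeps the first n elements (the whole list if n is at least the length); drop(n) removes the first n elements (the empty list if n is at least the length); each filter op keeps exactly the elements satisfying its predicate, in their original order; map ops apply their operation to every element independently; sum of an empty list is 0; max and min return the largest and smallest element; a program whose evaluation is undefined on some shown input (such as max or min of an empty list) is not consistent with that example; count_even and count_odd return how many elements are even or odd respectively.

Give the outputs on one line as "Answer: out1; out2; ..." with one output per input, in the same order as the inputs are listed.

2; 2; 0; 2

Execution, op by op:
  [-47, -32, -18, 44] -> [-54, -39, -25, 37] -> [-39, -25, 37] -> [-25, 37] -> 2
  [-34, -9, 25, -32, -40] -> [-41, -16, 18, -39, -47] -> [-41, -39, -47] -> [-39, -47] -> 2
  [47, 39, -11] -> [40, 32, -18] -> [] -> [] -> 0
  [-3, -38, -40, -14] -> [-10, -45, -47, -21] -> [-45, -47, -21] -> [-47, -21] -> 2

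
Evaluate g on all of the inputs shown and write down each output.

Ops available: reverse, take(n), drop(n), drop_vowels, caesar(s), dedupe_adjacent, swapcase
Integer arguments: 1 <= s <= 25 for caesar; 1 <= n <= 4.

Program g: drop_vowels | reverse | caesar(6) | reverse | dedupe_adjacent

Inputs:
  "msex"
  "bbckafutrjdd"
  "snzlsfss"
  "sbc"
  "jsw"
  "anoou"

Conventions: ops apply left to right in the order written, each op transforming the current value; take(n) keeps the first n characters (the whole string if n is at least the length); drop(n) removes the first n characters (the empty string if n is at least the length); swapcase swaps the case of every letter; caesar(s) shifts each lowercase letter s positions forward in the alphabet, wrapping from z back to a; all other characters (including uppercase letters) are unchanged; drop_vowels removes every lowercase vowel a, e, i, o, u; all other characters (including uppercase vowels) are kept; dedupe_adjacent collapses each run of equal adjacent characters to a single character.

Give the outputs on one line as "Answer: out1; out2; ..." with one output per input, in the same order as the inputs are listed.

"syd"; "hiqlzxpj"; "ytfryly"; "yhi"; "pyc"; "t"

Execution, op by op:
  "msex" -> "msx" -> "xsm" -> "dys" -> "syd" -> "syd"
  "bbckafutrjdd" -> "bbckftrjdd" -> "ddjrtfkcbb" -> "jjpxzlqihh" -> "hhiqlzxpjj" -> "hiqlzxpj"
  "snzlsfss" -> "snzlsfss" -> "ssfslzns" -> "yylyrfty" -> "ytfrylyy" -> "ytfryly"
  "sbc" -> "sbc" -> "cbs" -> "ihy" -> "yhi" -> "yhi"
  "jsw" -> "jsw" -> "wsj" -> "cyp" -> "pyc" -> "pyc"
  "anoou" -> "n" -> "n" -> "t" -> "t" -> "t"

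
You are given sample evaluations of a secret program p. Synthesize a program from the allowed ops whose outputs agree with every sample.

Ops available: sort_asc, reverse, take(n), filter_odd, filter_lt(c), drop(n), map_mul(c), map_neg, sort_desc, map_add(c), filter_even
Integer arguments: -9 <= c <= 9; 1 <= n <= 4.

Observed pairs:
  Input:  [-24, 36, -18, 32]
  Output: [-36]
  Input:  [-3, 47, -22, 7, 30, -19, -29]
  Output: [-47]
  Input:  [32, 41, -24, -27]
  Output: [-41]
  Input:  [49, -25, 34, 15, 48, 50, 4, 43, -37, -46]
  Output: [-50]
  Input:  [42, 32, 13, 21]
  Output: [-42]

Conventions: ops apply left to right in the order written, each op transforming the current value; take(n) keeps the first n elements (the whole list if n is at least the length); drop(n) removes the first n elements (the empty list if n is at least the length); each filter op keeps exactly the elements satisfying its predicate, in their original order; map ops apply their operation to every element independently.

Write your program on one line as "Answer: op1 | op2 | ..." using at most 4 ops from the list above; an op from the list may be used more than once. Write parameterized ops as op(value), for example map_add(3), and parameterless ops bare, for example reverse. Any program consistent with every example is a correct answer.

map_neg | sort_asc | take(2) | take(1)

Check, running the answer program on each example:
  [-24, 36, -18, 32] -> [24, -36, 18, -32] -> [-36, -32, 18, 24] -> [-36, -32] -> [-36]
  [-3, 47, -22, 7, 30, -19, -29] -> [3, -47, 22, -7, -30, 19, 29] -> [-47, -30, -7, 3, 19, 22, 29] -> [-47, -30] -> [-47]
  [32, 41, -24, -27] -> [-32, -41, 24, 27] -> [-41, -32, 24, 27] -> [-41, -32] -> [-41]
  [49, -25, 34, 15, 48, 50, 4, 43, -37, -46] -> [-49, 25, -34, -15, -48, -50, -4, -43, 37, 46] -> [-50, -49, -48, -43, -34, -15, -4, 25, 37, 46] -> [-50, -49] -> [-50]
  [42, 32, 13, 21] -> [-42, -32, -13, -21] -> [-42, -32, -21, -13] -> [-42, -32] -> [-42]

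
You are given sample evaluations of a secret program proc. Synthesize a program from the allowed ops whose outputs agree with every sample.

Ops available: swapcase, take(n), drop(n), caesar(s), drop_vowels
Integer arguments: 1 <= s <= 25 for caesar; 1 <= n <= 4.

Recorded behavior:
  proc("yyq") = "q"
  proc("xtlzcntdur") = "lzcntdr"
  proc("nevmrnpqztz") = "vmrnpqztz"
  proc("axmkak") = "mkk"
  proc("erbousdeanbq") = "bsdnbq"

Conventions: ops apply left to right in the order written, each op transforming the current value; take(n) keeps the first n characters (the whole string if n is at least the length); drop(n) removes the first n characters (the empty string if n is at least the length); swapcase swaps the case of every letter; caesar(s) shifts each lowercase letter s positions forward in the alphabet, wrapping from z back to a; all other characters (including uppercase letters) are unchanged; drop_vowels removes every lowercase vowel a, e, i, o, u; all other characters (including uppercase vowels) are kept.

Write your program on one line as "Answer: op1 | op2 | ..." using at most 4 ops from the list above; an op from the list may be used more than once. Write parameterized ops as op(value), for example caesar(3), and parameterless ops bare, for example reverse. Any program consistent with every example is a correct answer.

swapcase | drop(2) | swapcase | drop_vowels

Check, running the answer program on each example:
  "yyq" -> "YYQ" -> "Q" -> "q" -> "q"
  "xtlzcntdur" -> "XTLZCNTDUR" -> "LZCNTDUR" -> "lzcntdur" -> "lzcntdr"
  "nevmrnpqztz" -> "NEVMRNPQZTZ" -> "VMRNPQZTZ" -> "vmrnpqztz" -> "vmrnpqztz"
  "axmkak" -> "AXMKAK" -> "MKAK" -> "mkak" -> "mkk"
  "erbousdeanbq" -> "ERBOUSDEANBQ" -> "BOUSDEANBQ" -> "bousdeanbq" -> "bsdnbq"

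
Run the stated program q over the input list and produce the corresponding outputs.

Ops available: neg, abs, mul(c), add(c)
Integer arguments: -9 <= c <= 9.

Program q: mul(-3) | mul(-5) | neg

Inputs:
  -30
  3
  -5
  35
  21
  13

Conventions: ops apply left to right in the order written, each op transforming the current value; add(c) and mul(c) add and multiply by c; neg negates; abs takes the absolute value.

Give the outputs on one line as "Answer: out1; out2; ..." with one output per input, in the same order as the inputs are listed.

Execution, op by op:
  -30 -> 90 -> -450 -> 450
  3 -> -9 -> 45 -> -45
  -5 -> 15 -> -75 -> 75
  35 -> -105 -> 525 -> -525
  21 -> -63 -> 315 -> -315
  13 -> -39 -> 195 -> -195

450; -45; 75; -525; -315; -195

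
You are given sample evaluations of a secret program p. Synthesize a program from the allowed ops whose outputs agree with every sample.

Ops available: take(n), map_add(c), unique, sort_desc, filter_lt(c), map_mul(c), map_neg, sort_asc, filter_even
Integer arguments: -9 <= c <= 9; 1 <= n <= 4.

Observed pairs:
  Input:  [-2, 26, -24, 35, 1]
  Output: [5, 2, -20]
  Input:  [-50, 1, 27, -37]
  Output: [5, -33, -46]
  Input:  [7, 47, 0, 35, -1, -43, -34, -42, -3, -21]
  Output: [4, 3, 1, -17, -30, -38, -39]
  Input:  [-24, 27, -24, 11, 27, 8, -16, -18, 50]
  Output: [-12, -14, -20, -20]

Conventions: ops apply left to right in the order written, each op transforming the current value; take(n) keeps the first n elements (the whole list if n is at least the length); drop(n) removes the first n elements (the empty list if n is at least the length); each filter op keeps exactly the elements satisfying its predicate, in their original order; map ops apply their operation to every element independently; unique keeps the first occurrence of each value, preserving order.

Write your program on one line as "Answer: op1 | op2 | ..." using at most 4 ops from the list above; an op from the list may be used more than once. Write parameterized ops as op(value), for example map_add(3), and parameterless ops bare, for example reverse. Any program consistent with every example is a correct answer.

sort_desc | filter_lt(3) | map_add(4)

Check, running the answer program on each example:
  [-2, 26, -24, 35, 1] -> [35, 26, 1, -2, -24] -> [1, -2, -24] -> [5, 2, -20]
  [-50, 1, 27, -37] -> [27, 1, -37, -50] -> [1, -37, -50] -> [5, -33, -46]
  [7, 47, 0, 35, -1, -43, -34, -42, -3, -21] -> [47, 35, 7, 0, -1, -3, -21, -34, -42, -43] -> [0, -1, -3, -21, -34, -42, -43] -> [4, 3, 1, -17, -30, -38, -39]
  [-24, 27, -24, 11, 27, 8, -16, -18, 50] -> [50, 27, 27, 11, 8, -16, -18, -24, -24] -> [-16, -18, -24, -24] -> [-12, -14, -20, -20]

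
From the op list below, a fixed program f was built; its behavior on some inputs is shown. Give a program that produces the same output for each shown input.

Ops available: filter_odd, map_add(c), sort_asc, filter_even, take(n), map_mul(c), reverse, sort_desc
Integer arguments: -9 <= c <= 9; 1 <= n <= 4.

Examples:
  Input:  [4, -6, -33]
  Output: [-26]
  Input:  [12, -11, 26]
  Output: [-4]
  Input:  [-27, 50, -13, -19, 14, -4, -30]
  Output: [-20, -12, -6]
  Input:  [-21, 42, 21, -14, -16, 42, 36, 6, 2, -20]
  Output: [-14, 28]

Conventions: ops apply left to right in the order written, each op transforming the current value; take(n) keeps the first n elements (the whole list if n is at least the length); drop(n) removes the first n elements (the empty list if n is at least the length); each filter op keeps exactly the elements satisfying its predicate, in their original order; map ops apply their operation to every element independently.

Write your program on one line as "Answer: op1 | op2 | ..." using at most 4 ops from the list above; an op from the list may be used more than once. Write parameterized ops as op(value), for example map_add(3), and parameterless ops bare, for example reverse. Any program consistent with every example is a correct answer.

sort_asc | filter_odd | map_add(7)

Check, running the answer program on each example:
  [4, -6, -33] -> [-33, -6, 4] -> [-33] -> [-26]
  [12, -11, 26] -> [-11, 12, 26] -> [-11] -> [-4]
  [-27, 50, -13, -19, 14, -4, -30] -> [-30, -27, -19, -13, -4, 14, 50] -> [-27, -19, -13] -> [-20, -12, -6]
  [-21, 42, 21, -14, -16, 42, 36, 6, 2, -20] -> [-21, -20, -16, -14, 2, 6, 21, 36, 42, 42] -> [-21, 21] -> [-14, 28]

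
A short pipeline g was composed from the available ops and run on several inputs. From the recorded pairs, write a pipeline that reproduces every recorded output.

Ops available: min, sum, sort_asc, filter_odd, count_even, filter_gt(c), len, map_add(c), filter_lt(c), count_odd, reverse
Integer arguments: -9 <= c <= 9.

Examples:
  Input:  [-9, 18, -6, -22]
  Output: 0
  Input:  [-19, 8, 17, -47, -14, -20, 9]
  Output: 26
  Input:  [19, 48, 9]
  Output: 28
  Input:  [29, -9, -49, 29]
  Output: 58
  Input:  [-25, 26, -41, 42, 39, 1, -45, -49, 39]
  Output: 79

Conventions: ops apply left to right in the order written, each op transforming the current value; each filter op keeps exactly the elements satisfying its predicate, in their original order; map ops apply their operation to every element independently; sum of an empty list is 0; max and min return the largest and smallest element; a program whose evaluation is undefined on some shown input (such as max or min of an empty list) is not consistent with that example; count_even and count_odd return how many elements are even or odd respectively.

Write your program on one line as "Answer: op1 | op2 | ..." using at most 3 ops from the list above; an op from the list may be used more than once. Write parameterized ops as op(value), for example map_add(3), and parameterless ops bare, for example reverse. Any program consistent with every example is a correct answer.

filter_odd | filter_gt(-9) | sum

Check, running the answer program on each example:
  [-9, 18, -6, -22] -> [-9] -> [] -> 0
  [-19, 8, 17, -47, -14, -20, 9] -> [-19, 17, -47, 9] -> [17, 9] -> 26
  [19, 48, 9] -> [19, 9] -> [19, 9] -> 28
  [29, -9, -49, 29] -> [29, -9, -49, 29] -> [29, 29] -> 58
  [-25, 26, -41, 42, 39, 1, -45, -49, 39] -> [-25, -41, 39, 1, -45, -49, 39] -> [39, 1, 39] -> 79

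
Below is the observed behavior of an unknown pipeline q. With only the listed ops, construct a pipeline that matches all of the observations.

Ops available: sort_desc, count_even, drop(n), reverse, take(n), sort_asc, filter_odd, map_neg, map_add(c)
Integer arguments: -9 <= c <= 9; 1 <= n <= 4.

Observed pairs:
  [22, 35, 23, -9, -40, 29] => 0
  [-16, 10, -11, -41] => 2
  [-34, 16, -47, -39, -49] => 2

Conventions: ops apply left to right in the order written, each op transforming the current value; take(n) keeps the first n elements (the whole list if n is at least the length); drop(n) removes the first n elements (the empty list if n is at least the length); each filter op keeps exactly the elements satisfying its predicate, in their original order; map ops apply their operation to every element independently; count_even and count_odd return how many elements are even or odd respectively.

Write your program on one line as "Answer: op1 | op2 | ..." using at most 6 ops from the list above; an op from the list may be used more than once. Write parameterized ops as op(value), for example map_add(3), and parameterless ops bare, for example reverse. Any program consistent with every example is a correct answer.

map_add(-4) | sort_desc | map_add(-4) | map_neg | take(3) | count_even

Check, running the answer program on each example:
  [22, 35, 23, -9, -40, 29] -> [18, 31, 19, -13, -44, 25] -> [31, 25, 19, 18, -13, -44] -> [27, 21, 15, 14, -17, -48] -> [-27, -21, -15, -14, 17, 48] -> [-27, -21, -15] -> 0
  [-16, 10, -11, -41] -> [-20, 6, -15, -45] -> [6, -15, -20, -45] -> [2, -19, -24, -49] -> [-2, 19, 24, 49] -> [-2, 19, 24] -> 2
  [-34, 16, -47, -39, -49] -> [-38, 12, -51, -43, -53] -> [12, -38, -43, -51, -53] -> [8, -42, -47, -55, -57] -> [-8, 42, 47, 55, 57] -> [-8, 42, 47] -> 2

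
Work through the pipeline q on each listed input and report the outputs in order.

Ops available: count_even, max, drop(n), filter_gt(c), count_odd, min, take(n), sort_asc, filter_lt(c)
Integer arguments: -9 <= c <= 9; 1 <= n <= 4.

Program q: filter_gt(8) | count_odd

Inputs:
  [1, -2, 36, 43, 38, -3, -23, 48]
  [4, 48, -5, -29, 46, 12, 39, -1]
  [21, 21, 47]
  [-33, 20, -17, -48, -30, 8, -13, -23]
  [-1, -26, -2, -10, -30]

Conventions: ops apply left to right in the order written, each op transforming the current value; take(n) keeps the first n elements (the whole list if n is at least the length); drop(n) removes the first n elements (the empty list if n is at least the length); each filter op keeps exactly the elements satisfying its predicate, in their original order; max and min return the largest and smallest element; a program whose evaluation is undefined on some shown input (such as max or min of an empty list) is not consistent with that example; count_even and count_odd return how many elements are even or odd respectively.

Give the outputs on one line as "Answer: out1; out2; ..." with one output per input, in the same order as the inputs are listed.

Execution, op by op:
  [1, -2, 36, 43, 38, -3, -23, 48] -> [36, 43, 38, 48] -> 1
  [4, 48, -5, -29, 46, 12, 39, -1] -> [48, 46, 12, 39] -> 1
  [21, 21, 47] -> [21, 21, 47] -> 3
  [-33, 20, -17, -48, -30, 8, -13, -23] -> [20] -> 0
  [-1, -26, -2, -10, -30] -> [] -> 0

1; 1; 3; 0; 0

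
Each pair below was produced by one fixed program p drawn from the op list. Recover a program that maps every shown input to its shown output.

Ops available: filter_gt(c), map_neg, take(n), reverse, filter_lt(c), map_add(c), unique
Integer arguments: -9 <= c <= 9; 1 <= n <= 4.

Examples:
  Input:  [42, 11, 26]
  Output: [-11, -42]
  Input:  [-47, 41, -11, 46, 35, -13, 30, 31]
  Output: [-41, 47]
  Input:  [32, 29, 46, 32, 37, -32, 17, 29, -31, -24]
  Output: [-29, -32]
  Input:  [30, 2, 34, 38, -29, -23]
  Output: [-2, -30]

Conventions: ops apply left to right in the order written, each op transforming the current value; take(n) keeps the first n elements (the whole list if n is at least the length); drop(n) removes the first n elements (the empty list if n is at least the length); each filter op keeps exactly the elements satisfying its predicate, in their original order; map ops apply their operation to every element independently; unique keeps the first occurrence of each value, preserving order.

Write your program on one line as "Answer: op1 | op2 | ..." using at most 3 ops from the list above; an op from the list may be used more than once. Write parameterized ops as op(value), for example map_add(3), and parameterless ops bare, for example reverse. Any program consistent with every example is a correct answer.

take(2) | reverse | map_neg

Check, running the answer program on each example:
  [42, 11, 26] -> [42, 11] -> [11, 42] -> [-11, -42]
  [-47, 41, -11, 46, 35, -13, 30, 31] -> [-47, 41] -> [41, -47] -> [-41, 47]
  [32, 29, 46, 32, 37, -32, 17, 29, -31, -24] -> [32, 29] -> [29, 32] -> [-29, -32]
  [30, 2, 34, 38, -29, -23] -> [30, 2] -> [2, 30] -> [-2, -30]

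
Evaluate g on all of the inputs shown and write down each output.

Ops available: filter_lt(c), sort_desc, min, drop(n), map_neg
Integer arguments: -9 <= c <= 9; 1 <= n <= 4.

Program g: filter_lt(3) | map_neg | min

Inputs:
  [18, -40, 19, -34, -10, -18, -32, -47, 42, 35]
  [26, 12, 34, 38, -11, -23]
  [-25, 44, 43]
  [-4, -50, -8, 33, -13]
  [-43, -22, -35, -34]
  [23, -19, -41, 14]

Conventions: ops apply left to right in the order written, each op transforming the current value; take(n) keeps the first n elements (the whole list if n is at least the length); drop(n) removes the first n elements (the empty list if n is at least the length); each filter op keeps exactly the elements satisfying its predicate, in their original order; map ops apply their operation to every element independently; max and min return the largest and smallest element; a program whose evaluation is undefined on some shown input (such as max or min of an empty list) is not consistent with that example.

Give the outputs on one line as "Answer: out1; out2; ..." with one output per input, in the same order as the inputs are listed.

Execution, op by op:
  [18, -40, 19, -34, -10, -18, -32, -47, 42, 35] -> [-40, -34, -10, -18, -32, -47] -> [40, 34, 10, 18, 32, 47] -> 10
  [26, 12, 34, 38, -11, -23] -> [-11, -23] -> [11, 23] -> 11
  [-25, 44, 43] -> [-25] -> [25] -> 25
  [-4, -50, -8, 33, -13] -> [-4, -50, -8, -13] -> [4, 50, 8, 13] -> 4
  [-43, -22, -35, -34] -> [-43, -22, -35, -34] -> [43, 22, 35, 34] -> 22
  [23, -19, -41, 14] -> [-19, -41] -> [19, 41] -> 19

10; 11; 25; 4; 22; 19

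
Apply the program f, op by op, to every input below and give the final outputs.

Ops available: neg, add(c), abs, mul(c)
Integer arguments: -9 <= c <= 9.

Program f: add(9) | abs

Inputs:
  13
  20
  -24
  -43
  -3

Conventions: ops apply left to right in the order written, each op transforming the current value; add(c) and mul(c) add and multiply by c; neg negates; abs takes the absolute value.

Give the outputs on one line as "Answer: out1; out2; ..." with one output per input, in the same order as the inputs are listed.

Execution, op by op:
  13 -> 22 -> 22
  20 -> 29 -> 29
  -24 -> -15 -> 15
  -43 -> -34 -> 34
  -3 -> 6 -> 6

22; 29; 15; 34; 6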